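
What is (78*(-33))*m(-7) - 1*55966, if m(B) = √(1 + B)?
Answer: -55966 - 2574*I*√6 ≈ -55966.0 - 6305.0*I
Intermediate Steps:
(78*(-33))*m(-7) - 1*55966 = (78*(-33))*√(1 - 7) - 1*55966 = -2574*I*√6 - 55966 = -55966 - 2574*I*√6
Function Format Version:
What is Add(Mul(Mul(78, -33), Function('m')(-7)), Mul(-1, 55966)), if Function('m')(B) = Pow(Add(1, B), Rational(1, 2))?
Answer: Add(-55966, Mul(-2574, I, Pow(6, Rational(1, 2)))) ≈ Add(-55966., Mul(-6305.0, I))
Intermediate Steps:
Add(Mul(Mul(78, -33), Function('m')(-7)), Mul(-1, 55966)) = Add(Mul(Mul(78, -33), Pow(Add(1, -7), Rational(1, 2))), Mul(-1, 55966)) = Add(Mul(-2574, Pow(-6, Rational(1, 2))), -55966) = Add(Mul(-2574, Mul(I, Pow(6, Rational(1, 2)))), -55966) = Add(Mul(-2574, I, Pow(6, Rational(1, 2))), -55966) = Add(-55966, Mul(-2574, I, Pow(6, Rational(1, 2))))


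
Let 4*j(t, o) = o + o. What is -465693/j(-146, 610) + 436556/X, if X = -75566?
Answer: -17661853409/11523815 ≈ -1532.6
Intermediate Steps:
j(t, o) = o/2 (j(t, o) = (o + o)/4 = (2*o)/4 = o/2)
-465693/j(-146, 610) + 436556/X = -465693/((½)*610) + 436556/(-75566) = -465693/305 + 436556*(-1/75566) = -465693*1/305 - 218278/37783 = -465693/305 - 218278/37783 = -17661853409/11523815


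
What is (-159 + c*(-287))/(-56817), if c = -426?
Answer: -13567/6313 ≈ -2.1491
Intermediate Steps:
(-159 + c*(-287))/(-56817) = (-159 - 426*(-287))/(-56817) = (-159 + 122262)*(-1/56817) = 122103*(-1/56817) = -13567/6313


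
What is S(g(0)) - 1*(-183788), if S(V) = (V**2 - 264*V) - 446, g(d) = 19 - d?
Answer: 178687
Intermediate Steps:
S(V) = -446 + V**2 - 264*V
S(g(0)) - 1*(-183788) = (-446 + (19 - 1*0)**2 - 264*(19 - 1*0)) - 1*(-183788) = (-446 + (19 + 0)**2 - 264*(19 + 0)) + 183788 = (-446 + 19**2 - 264*19) + 183788 = (-446 + 361 - 5016) + 183788 = -5101 + 183788 = 178687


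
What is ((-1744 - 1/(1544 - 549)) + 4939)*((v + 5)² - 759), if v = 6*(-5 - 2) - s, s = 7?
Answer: 3741711248/995 ≈ 3.7605e+6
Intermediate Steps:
v = -49 (v = 6*(-5 - 2) - 1*7 = 6*(-7) - 7 = -42 - 7 = -49)
((-1744 - 1/(1544 - 549)) + 4939)*((v + 5)² - 759) = ((-1744 - 1/(1544 - 549)) + 4939)*((-49 + 5)² - 759) = ((-1744 - 1/995) + 4939)*((-44)² - 759) = ((-1744 - 1*1/995) + 4939)*(1936 - 759) = ((-1744 - 1/995) + 4939)*1177 = (-1735281/995 + 4939)*1177 = (3179024/995)*1177 = 3741711248/995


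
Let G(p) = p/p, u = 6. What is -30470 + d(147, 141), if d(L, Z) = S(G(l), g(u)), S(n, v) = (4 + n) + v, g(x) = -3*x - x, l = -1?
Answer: -30489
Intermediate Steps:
G(p) = 1
g(x) = -4*x
S(n, v) = 4 + n + v
d(L, Z) = -19 (d(L, Z) = 4 + 1 - 4*6 = 4 + 1 - 24 = -19)
-30470 + d(147, 141) = -30470 - 19 = -30489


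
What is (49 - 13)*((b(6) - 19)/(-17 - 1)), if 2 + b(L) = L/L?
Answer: 40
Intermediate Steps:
b(L) = -1 (b(L) = -2 + L/L = -2 + 1 = -1)
(49 - 13)*((b(6) - 19)/(-17 - 1)) = (49 - 13)*((-1 - 19)/(-17 - 1)) = 36*(-20/(-18)) = 36*(-20*(-1/18)) = 36*(10/9) = 40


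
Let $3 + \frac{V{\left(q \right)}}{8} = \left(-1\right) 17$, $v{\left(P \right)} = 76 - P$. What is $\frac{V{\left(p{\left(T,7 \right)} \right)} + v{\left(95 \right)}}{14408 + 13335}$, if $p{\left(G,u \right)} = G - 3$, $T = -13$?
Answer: $- \frac{179}{27743} \approx -0.0064521$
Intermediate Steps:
$p{\left(G,u \right)} = -3 + G$ ($p{\left(G,u \right)} = G - 3 = -3 + G$)
$V{\left(q \right)} = -160$ ($V{\left(q \right)} = -24 + 8 \left(\left(-1\right) 17\right) = -24 + 8 \left(-17\right) = -24 - 136 = -160$)
$\frac{V{\left(p{\left(T,7 \right)} \right)} + v{\left(95 \right)}}{14408 + 13335} = \frac{-160 + \left(76 - 95\right)}{14408 + 13335} = \frac{-160 + \left(76 - 95\right)}{27743} = \left(-160 - 19\right) \frac{1}{27743} = \left(-179\right) \frac{1}{27743} = - \frac{179}{27743}$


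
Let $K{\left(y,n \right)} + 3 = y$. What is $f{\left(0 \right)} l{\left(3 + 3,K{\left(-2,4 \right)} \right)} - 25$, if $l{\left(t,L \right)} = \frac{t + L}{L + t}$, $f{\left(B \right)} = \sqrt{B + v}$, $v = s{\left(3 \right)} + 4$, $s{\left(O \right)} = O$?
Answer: $-25 + \sqrt{7} \approx -22.354$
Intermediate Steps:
$K{\left(y,n \right)} = -3 + y$
$v = 7$ ($v = 3 + 4 = 7$)
$f{\left(B \right)} = \sqrt{7 + B}$ ($f{\left(B \right)} = \sqrt{B + 7} = \sqrt{7 + B}$)
$l{\left(t,L \right)} = 1$ ($l{\left(t,L \right)} = \frac{L + t}{L + t} = 1$)
$f{\left(0 \right)} l{\left(3 + 3,K{\left(-2,4 \right)} \right)} - 25 = \sqrt{7 + 0} \cdot 1 - 25 = \sqrt{7} \cdot 1 - 25 = \sqrt{7} - 25 = -25 + \sqrt{7}$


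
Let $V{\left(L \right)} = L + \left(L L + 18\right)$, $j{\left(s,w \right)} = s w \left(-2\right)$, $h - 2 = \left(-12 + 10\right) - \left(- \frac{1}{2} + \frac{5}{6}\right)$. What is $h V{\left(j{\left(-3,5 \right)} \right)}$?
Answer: $-316$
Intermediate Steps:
$h = - \frac{1}{3}$ ($h = 2 + \left(\left(-12 + 10\right) - \left(- \frac{1}{2} + \frac{5}{6}\right)\right) = 2 - \frac{7}{3} = - \frac{1}{3} \approx -0.33333$)
$j{\left(s,w \right)} = - 2 s w$
$V{\left(L \right)} = 18 + L + L^{2}$ ($V{\left(L \right)} = L + \left(L^{2} + 18\right) = L + \left(18 + L^{2}\right) = 18 + L + L^{2}$)
$h V{\left(j{\left(-3,5 \right)} \right)} = - \frac{18 - \left(-6\right) 5 + \left(\left(-2\right) \left(-3\right) 5\right)^{2}}{3} = - \frac{18 + 30 + 30^{2}}{3} = - \frac{18 + 30 + 900}{3} = \left(- \frac{1}{3}\right) 948 = -316$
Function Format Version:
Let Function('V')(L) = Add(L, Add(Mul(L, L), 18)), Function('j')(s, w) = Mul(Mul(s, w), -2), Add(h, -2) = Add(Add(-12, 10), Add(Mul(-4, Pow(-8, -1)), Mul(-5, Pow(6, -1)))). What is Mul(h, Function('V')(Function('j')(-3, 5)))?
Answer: -316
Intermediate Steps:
h = Rational(-1, 3) (h = Add(2, Add(Add(-12, 10), Add(Mul(-4, Pow(-8, -1)), Mul(-5, Pow(6, -1))))) = Add(2, Add(-2, Add(Mul(-4, Rational(-1, 8)), Mul(-5, Rational(1, 6))))) = Add(2, Add(-2, Add(Rational(1, 2), Rational(-5, 6)))) = Add(2, Add(-2, Rational(-1, 3))) = Add(2, Rational(-7, 3)) = Rational(-1, 3) ≈ -0.33333)
Function('j')(s, w) = Mul(-2, s, w)
Function('V')(L) = Add(18, L, Pow(L, 2)) (Function('V')(L) = Add(L, Add(Pow(L, 2), 18)) = Add(L, Add(18, Pow(L, 2))) = Add(18, L, Pow(L, 2)))
Mul(h, Function('V')(Function('j')(-3, 5))) = Mul(Rational(-1, 3), Add(18, Mul(-2, -3, 5), Pow(Mul(-2, -3, 5), 2))) = Mul(Rational(-1, 3), Add(18, 30, Pow(30, 2))) = Mul(Rational(-1, 3), Add(18, 30, 900)) = Mul(Rational(-1, 3), 948) = -316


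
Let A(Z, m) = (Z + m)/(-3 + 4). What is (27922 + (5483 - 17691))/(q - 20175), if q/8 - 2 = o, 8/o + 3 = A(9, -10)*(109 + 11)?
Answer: -1932822/2479621 ≈ -0.77948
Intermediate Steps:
A(Z, m) = Z + m (A(Z, m) = (Z + m)/1 = (Z + m)*1 = Z + m)
o = -8/123 (o = 8/(-3 + (9 - 10)*(109 + 11)) = 8/(-3 - 1*120) = 8/(-3 - 120) = 8/(-123) = 8*(-1/123) = -8/123 ≈ -0.065041)
q = 1904/123 (q = 16 + 8*(-8/123) = 16 - 64/123 = 1904/123 ≈ 15.480)
(27922 + (5483 - 17691))/(q - 20175) = (27922 + (5483 - 17691))/(1904/123 - 20175) = (27922 - 12208)/(-2479621/123) = 15714*(-123/2479621) = -1932822/2479621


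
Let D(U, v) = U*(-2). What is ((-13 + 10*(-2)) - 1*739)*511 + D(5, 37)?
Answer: -394502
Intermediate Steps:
D(U, v) = -2*U
((-13 + 10*(-2)) - 1*739)*511 + D(5, 37) = ((-13 + 10*(-2)) - 1*739)*511 - 2*5 = ((-13 - 20) - 739)*511 - 10 = (-33 - 739)*511 - 10 = -772*511 - 10 = -394492 - 10 = -394502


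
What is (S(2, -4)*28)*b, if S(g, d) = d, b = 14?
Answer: -1568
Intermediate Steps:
(S(2, -4)*28)*b = -4*28*14 = -112*14 = -1568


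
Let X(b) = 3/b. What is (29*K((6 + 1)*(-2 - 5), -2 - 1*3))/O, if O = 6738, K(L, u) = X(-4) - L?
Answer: 5597/26952 ≈ 0.20767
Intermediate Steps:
K(L, u) = -3/4 - L (K(L, u) = 3/(-4) - L = 3*(-1/4) - L = -3/4 - L)
(29*K((6 + 1)*(-2 - 5), -2 - 1*3))/O = (29*(-3/4 - (6 + 1)*(-2 - 5)))/6738 = (29*(-3/4 - 7*(-7)))*(1/6738) = (29*(-3/4 - 1*(-49)))*(1/6738) = (29*(-3/4 + 49))*(1/6738) = (29*(193/4))*(1/6738) = (5597/4)*(1/6738) = 5597/26952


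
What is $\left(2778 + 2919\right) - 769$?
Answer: $4928$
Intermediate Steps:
$\left(2778 + 2919\right) - 769 = 5697 - 769 = 4928$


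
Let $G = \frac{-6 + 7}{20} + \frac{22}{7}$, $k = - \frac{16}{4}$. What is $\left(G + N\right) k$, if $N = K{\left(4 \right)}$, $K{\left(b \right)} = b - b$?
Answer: $- \frac{447}{35} \approx -12.771$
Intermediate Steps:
$k = -4$ ($k = \left(-16\right) \frac{1}{4} = -4$)
$K{\left(b \right)} = 0$
$N = 0$
$G = \frac{447}{140}$ ($G = 1 \cdot \frac{1}{20} + 22 \cdot \frac{1}{7} = \frac{1}{20} + \frac{22}{7} = \frac{447}{140} \approx 3.1929$)
$\left(G + N\right) k = \left(\frac{447}{140} + 0\right) \left(-4\right) = \frac{447}{140} \left(-4\right) = - \frac{447}{35}$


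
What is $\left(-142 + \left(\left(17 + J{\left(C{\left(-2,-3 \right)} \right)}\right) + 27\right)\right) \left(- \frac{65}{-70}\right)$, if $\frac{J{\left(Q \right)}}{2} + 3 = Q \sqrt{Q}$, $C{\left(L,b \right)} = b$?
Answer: $- \frac{676}{7} - \frac{39 i \sqrt{3}}{7} \approx -96.571 - 9.65 i$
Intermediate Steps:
$J{\left(Q \right)} = -6 + 2 Q^{\frac{3}{2}}$ ($J{\left(Q \right)} = -6 + 2 Q \sqrt{Q} = -6 + 2 Q^{\frac{3}{2}}$)
$\left(-142 + \left(\left(17 + J{\left(C{\left(-2,-3 \right)} \right)}\right) + 27\right)\right) \left(- \frac{65}{-70}\right) = \left(-142 + \left(\left(17 - \left(6 - 2 \left(-3\right)^{\frac{3}{2}}\right)\right) + 27\right)\right) \left(- \frac{65}{-70}\right) = \left(-142 + \left(\left(17 - \left(6 - 2 \left(- 3 i \sqrt{3}\right)\right)\right) + 27\right)\right) \left(\left(-65\right) \left(- \frac{1}{70}\right)\right) = \left(-142 + \left(\left(17 - \left(6 + 6 i \sqrt{3}\right)\right) + 27\right)\right) \frac{13}{14} = \left(-142 + \left(\left(11 - 6 i \sqrt{3}\right) + 27\right)\right) \frac{13}{14} = \left(-142 + \left(38 - 6 i \sqrt{3}\right)\right) \frac{13}{14} = \left(-104 - 6 i \sqrt{3}\right) \frac{13}{14} = - \frac{676}{7} - \frac{39 i \sqrt{3}}{7}$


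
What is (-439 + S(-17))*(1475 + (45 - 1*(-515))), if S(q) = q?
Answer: -927960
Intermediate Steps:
(-439 + S(-17))*(1475 + (45 - 1*(-515))) = (-439 - 17)*(1475 + (45 - 1*(-515))) = -456*(1475 + (45 + 515)) = -456*(1475 + 560) = -456*2035 = -927960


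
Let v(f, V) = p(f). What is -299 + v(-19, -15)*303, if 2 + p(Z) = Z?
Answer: -6662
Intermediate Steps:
p(Z) = -2 + Z
v(f, V) = -2 + f
-299 + v(-19, -15)*303 = -299 + (-2 - 19)*303 = -299 - 21*303 = -299 - 6363 = -6662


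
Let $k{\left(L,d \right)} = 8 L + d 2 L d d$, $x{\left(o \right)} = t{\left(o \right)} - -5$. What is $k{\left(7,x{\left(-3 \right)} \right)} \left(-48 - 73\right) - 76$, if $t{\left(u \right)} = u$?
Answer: $-20404$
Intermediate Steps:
$x{\left(o \right)} = 5 + o$ ($x{\left(o \right)} = o - -5 = o + 5 = 5 + o$)
$k{\left(L,d \right)} = 8 L + 2 L d^{3}$ ($k{\left(L,d \right)} = 8 L + 2 d L d d = 8 L + 2 L d^{2} d = 8 L + 2 L d^{3}$)
$k{\left(7,x{\left(-3 \right)} \right)} \left(-48 - 73\right) - 76 = 2 \cdot 7 \left(4 + \left(5 - 3\right)^{3}\right) \left(-48 - 73\right) - 76 = 2 \cdot 7 \left(4 + 2^{3}\right) \left(-48 - 73\right) - 76 = 2 \cdot 7 \left(4 + 8\right) \left(-121\right) - 76 = 2 \cdot 7 \cdot 12 \left(-121\right) - 76 = 168 \left(-121\right) - 76 = -20328 - 76 = -20404$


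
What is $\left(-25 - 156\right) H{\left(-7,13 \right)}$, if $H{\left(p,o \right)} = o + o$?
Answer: $-4706$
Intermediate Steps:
$H{\left(p,o \right)} = 2 o$
$\left(-25 - 156\right) H{\left(-7,13 \right)} = \left(-25 - 156\right) 2 \cdot 13 = \left(-181\right) 26 = -4706$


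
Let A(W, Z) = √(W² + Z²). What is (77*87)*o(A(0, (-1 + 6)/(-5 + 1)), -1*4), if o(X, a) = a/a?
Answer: 6699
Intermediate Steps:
o(X, a) = 1
(77*87)*o(A(0, (-1 + 6)/(-5 + 1)), -1*4) = (77*87)*1 = 6699*1 = 6699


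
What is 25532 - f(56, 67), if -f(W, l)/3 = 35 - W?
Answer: 25469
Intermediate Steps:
f(W, l) = -105 + 3*W (f(W, l) = -3*(35 - W) = -105 + 3*W)
25532 - f(56, 67) = 25532 - (-105 + 3*56) = 25532 - (-105 + 168) = 25532 - 1*63 = 25532 - 63 = 25469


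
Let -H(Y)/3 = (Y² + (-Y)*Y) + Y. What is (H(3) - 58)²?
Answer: 4489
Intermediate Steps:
H(Y) = -3*Y (H(Y) = -3*((Y² + (-Y)*Y) + Y) = -3*((Y² - Y²) + Y) = -3*(0 + Y) = -3*Y)
(H(3) - 58)² = (-3*3 - 58)² = (-9 - 58)² = (-67)² = 4489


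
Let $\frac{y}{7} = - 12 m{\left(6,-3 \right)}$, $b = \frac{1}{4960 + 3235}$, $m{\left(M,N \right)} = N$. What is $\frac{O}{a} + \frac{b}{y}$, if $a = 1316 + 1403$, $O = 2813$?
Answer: $\frac{5809241539}{5615115660} \approx 1.0346$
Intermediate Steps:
$a = 2719$
$b = \frac{1}{8195} \approx 0.00012203$
$y = 252$ ($y = 7 \left(\left(-12\right) \left(-3\right)\right) = 7 \cdot 36 = 252$)
$\frac{O}{a} + \frac{b}{y} = \frac{2813}{2719} + \frac{1}{8195 \cdot 252} = 2813 \cdot \frac{1}{2719} + \frac{1}{8195} \cdot \frac{1}{252} = \frac{2813}{2719} + \frac{1}{2065140} = \frac{5809241539}{5615115660}$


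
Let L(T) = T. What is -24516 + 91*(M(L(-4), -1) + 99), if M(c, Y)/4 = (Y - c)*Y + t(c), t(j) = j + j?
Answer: -19511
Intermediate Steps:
t(j) = 2*j
M(c, Y) = 8*c + 4*Y*(Y - c) (M(c, Y) = 4*((Y - c)*Y + 2*c) = 4*(Y*(Y - c) + 2*c) = 4*(2*c + Y*(Y - c)) = 8*c + 4*Y*(Y - c))
-24516 + 91*(M(L(-4), -1) + 99) = -24516 + 91*((4*(-1)**2 + 8*(-4) - 4*(-1)*(-4)) + 99) = -24516 + 91*((4*1 - 32 - 16) + 99) = -24516 + 91*((4 - 32 - 16) + 99) = -24516 + 91*(-44 + 99) = -24516 + 91*55 = -24516 + 5005 = -19511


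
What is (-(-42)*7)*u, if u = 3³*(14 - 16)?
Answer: -15876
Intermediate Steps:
u = -54 (u = 27*(-2) = -54)
(-(-42)*7)*u = -(-42)*7*(-54) = -1*(-294)*(-54) = 294*(-54) = -15876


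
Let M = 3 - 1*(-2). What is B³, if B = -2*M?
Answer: -1000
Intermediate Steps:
M = 5 (M = 3 + 2 = 5)
B = -10 (B = -2*5 = -10)
B³ = (-10)³ = -1000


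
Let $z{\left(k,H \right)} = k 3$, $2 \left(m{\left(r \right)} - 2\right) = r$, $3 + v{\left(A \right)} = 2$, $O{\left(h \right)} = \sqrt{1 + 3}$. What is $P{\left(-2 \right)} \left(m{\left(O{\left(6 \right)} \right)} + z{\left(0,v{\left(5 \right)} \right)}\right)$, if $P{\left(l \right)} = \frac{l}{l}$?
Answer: $3$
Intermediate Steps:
$O{\left(h \right)} = 2$ ($O{\left(h \right)} = \sqrt{4} = 2$)
$v{\left(A \right)} = -1$ ($v{\left(A \right)} = -3 + 2 = -1$)
$m{\left(r \right)} = 2 + \frac{r}{2}$
$P{\left(l \right)} = 1$
$z{\left(k,H \right)} = 3 k$
$P{\left(-2 \right)} \left(m{\left(O{\left(6 \right)} \right)} + z{\left(0,v{\left(5 \right)} \right)}\right) = 1 \left(\left(2 + \frac{1}{2} \cdot 2\right) + 3 \cdot 0\right) = 1 \left(\left(2 + 1\right) + 0\right) = 1 \left(3 + 0\right) = 1 \cdot 3 = 3$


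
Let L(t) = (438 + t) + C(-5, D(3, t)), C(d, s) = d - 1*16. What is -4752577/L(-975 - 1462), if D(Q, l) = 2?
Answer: 4752577/2020 ≈ 2352.8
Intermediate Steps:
C(d, s) = -16 + d (C(d, s) = d - 16 = -16 + d)
L(t) = 417 + t (L(t) = (438 + t) + (-16 - 5) = (438 + t) - 21 = 417 + t)
-4752577/L(-975 - 1462) = -4752577/(417 + (-975 - 1462)) = -4752577/(417 - 2437) = -4752577/(-2020) = -4752577*(-1/2020) = 4752577/2020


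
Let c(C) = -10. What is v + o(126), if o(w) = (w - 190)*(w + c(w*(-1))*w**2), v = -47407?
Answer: 10105169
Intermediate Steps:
o(w) = (-190 + w)*(w - 10*w**2) (o(w) = (w - 190)*(w - 10*w**2) = (-190 + w)*(w - 10*w**2))
v + o(126) = -47407 + 126*(-190 - 10*126**2 + 1901*126) = -47407 + 126*(-190 - 10*15876 + 239526) = -47407 + 126*(-190 - 158760 + 239526) = -47407 + 126*80576 = -47407 + 10152576 = 10105169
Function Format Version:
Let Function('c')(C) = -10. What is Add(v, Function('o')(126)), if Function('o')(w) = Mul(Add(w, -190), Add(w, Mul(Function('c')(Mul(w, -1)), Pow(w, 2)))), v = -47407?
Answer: 10105169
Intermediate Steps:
Function('o')(w) = Mul(Add(-190, w), Add(w, Mul(-10, Pow(w, 2)))) (Function('o')(w) = Mul(Add(w, -190), Add(w, Mul(-10, Pow(w, 2)))) = Mul(Add(-190, w), Add(w, Mul(-10, Pow(w, 2)))))
Add(v, Function('o')(126)) = Add(-47407, Mul(126, Add(-190, Mul(-10, Pow(126, 2)), Mul(1901, 126)))) = Add(-47407, Mul(126, Add(-190, Mul(-10, 15876), 239526))) = Add(-47407, Mul(126, Add(-190, -158760, 239526))) = Add(-47407, Mul(126, 80576)) = Add(-47407, 10152576) = 10105169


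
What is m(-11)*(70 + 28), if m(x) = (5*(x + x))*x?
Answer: 118580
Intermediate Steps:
m(x) = 10*x² (m(x) = (5*(2*x))*x = (10*x)*x = 10*x²)
m(-11)*(70 + 28) = (10*(-11)²)*(70 + 28) = (10*121)*98 = 1210*98 = 118580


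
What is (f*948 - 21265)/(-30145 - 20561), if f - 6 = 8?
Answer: 7993/50706 ≈ 0.15763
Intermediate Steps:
f = 14 (f = 6 + 8 = 14)
(f*948 - 21265)/(-30145 - 20561) = (14*948 - 21265)/(-30145 - 20561) = (13272 - 21265)/(-50706) = -7993*(-1/50706) = 7993/50706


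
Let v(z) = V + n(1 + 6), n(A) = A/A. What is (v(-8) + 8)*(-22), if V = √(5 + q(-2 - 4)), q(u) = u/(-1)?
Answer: -198 - 22*√11 ≈ -270.97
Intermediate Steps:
q(u) = -u (q(u) = u*(-1) = -u)
n(A) = 1
V = √11 (V = √(5 - (-2 - 4)) = √(5 - 1*(-6)) = √(5 + 6) = √11 ≈ 3.3166)
v(z) = 1 + √11 (v(z) = √11 + 1 = 1 + √11)
(v(-8) + 8)*(-22) = ((1 + √11) + 8)*(-22) = (9 + √11)*(-22) = -198 - 22*√11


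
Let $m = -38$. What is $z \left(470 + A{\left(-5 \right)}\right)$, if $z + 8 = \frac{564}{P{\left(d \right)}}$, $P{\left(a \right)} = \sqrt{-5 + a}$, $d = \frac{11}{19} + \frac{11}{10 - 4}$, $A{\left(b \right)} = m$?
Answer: $-3456 - \frac{243648 i \sqrt{33630}}{295} \approx -3456.0 - 1.5146 \cdot 10^{5} i$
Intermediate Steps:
$A{\left(b \right)} = -38$
$d = \frac{275}{114}$ ($d = 11 \cdot \frac{1}{19} + \frac{11}{6} = \frac{11}{19} + 11 \cdot \frac{1}{6} = \frac{11}{19} + \frac{11}{6} = \frac{275}{114} \approx 2.4123$)
$z = -8 - \frac{564 i \sqrt{33630}}{295}$ ($z = -8 + \frac{564}{\sqrt{-5 + \frac{275}{114}}} = -8 + \frac{564}{\sqrt{- \frac{295}{114}}} = -8 + \frac{564}{\frac{1}{114} i \sqrt{33630}} = -8 + 564 \left(- \frac{i \sqrt{33630}}{295}\right) = -8 - \frac{564 i \sqrt{33630}}{295} \approx -8.0 - 350.61 i$)
$z \left(470 + A{\left(-5 \right)}\right) = \left(-8 - \frac{564 i \sqrt{33630}}{295}\right) \left(470 - 38\right) = \left(-8 - \frac{564 i \sqrt{33630}}{295}\right) 432 = -3456 - \frac{243648 i \sqrt{33630}}{295}$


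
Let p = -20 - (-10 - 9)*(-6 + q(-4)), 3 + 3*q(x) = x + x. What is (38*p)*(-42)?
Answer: 325052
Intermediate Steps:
q(x) = -1 + 2*x/3 (q(x) = -1 + (x + x)/3 = -1 + (2*x)/3 = -1 + 2*x/3)
p = -611/3 (p = -20 - (-10 - 9)*(-6 + (-1 + (⅔)*(-4))) = -20 - (-19)*(-6 + (-1 - 8/3)) = -20 - (-19)*(-6 - 11/3) = -20 - (-19)*(-29)/3 = -20 - 1*551/3 = -20 - 551/3 = -611/3 ≈ -203.67)
(38*p)*(-42) = (38*(-611/3))*(-42) = -23218/3*(-42) = 325052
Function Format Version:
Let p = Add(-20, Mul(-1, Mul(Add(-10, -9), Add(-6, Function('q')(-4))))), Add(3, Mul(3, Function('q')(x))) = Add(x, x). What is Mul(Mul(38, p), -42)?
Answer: 325052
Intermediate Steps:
Function('q')(x) = Add(-1, Mul(Rational(2, 3), x)) (Function('q')(x) = Add(-1, Mul(Rational(1, 3), Add(x, x))) = Add(-1, Mul(Rational(1, 3), Mul(2, x))) = Add(-1, Mul(Rational(2, 3), x)))
p = Rational(-611, 3) (p = Add(-20, Mul(-1, Mul(Add(-10, -9), Add(-6, Add(-1, Mul(Rational(2, 3), -4)))))) = Add(-20, Mul(-1, Mul(-19, Add(-6, Add(-1, Rational(-8, 3)))))) = Add(-20, Mul(-1, Mul(-19, Add(-6, Rational(-11, 3))))) = Add(-20, Mul(-1, Mul(-19, Rational(-29, 3)))) = Add(-20, Mul(-1, Rational(551, 3))) = Add(-20, Rational(-551, 3)) = Rational(-611, 3) ≈ -203.67)
Mul(Mul(38, p), -42) = Mul(Mul(38, Rational(-611, 3)), -42) = Mul(Rational(-23218, 3), -42) = 325052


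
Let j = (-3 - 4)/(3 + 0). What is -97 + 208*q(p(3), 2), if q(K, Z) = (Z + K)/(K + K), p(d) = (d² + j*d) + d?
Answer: 243/5 ≈ 48.600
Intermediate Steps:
j = -7/3 ≈ -2.3333
p(d) = d² - 4*d/3 (p(d) = (d² - 7*d/3) + d = d² - 4*d/3)
q(K, Z) = (K + Z)/(2*K) (q(K, Z) = (K + Z)/((2*K)) = (K + Z)*(1/(2*K)) = (K + Z)/(2*K))
-97 + 208*q(p(3), 2) = -97 + 208*(((⅓)*3*(-4 + 3*3) + 2)/(2*(((⅓)*3*(-4 + 3*3))))) = -97 + 208*(((⅓)*3*(-4 + 9) + 2)/(2*(((⅓)*3*(-4 + 9))))) = -97 + 208*(((⅓)*3*5 + 2)/(2*(((⅓)*3*5)))) = -97 + 208*((½)*(5 + 2)/5) = -97 + 208*((½)*(⅕)*7) = -97 + 208*(7/10) = -97 + 728/5 = 243/5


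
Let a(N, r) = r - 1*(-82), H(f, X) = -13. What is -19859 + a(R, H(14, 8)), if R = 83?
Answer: -19790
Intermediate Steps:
a(N, r) = 82 + r (a(N, r) = r + 82 = 82 + r)
-19859 + a(R, H(14, 8)) = -19859 + (82 - 13) = -19859 + 69 = -19790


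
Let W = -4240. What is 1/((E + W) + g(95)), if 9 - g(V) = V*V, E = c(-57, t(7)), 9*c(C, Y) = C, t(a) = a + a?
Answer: -3/39787 ≈ -7.5402e-5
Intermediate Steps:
t(a) = 2*a
c(C, Y) = C/9
E = -19/3 (E = (⅑)*(-57) = -19/3 ≈ -6.3333)
g(V) = 9 - V² (g(V) = 9 - V*V = 9 - V²)
1/((E + W) + g(95)) = 1/((-19/3 - 4240) + (9 - 1*95²)) = 1/(-12739/3 + (9 - 1*9025)) = 1/(-12739/3 + (9 - 9025)) = 1/(-12739/3 - 9016) = 1/(-39787/3) = -3/39787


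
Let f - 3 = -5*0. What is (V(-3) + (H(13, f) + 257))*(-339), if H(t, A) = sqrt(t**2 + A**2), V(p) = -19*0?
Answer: -87123 - 339*sqrt(178) ≈ -91646.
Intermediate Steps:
f = 3 (f = 3 - 5*0 = 3 + 0 = 3)
V(p) = 0
H(t, A) = sqrt(A**2 + t**2)
(V(-3) + (H(13, f) + 257))*(-339) = (0 + (sqrt(3**2 + 13**2) + 257))*(-339) = (0 + (sqrt(9 + 169) + 257))*(-339) = (0 + (sqrt(178) + 257))*(-339) = (0 + (257 + sqrt(178)))*(-339) = (257 + sqrt(178))*(-339) = -87123 - 339*sqrt(178)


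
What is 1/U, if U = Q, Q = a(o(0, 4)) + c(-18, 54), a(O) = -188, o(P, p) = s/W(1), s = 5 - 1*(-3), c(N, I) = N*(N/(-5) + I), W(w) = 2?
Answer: -5/6124 ≈ -0.00081646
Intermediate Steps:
c(N, I) = N*(I - N/5) (c(N, I) = N*(N*(-1/5) + I) = N*(-N/5 + I) = N*(I - N/5))
s = 8 (s = 5 + 3 = 8)
o(P, p) = 4 (o(P, p) = 8/2 = 8*(1/2) = 4)
Q = -6124/5 (Q = -188 + (1/5)*(-18)*(-1*(-18) + 5*54) = -188 + (1/5)*(-18)*(18 + 270) = -188 + (1/5)*(-18)*288 = -188 - 5184/5 = -6124/5 ≈ -1224.8)
U = -6124/5 ≈ -1224.8
1/U = 1/(-6124/5) = -5/6124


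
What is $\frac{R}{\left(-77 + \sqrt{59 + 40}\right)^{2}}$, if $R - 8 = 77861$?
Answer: $\frac{77869}{\left(77 - 3 \sqrt{11}\right)^{2}} \approx 17.321$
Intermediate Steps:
$R = 77869$ ($R = 8 + 77861 = 77869$)
$\frac{R}{\left(-77 + \sqrt{59 + 40}\right)^{2}} = \frac{77869}{\left(-77 + \sqrt{59 + 40}\right)^{2}} = \frac{77869}{\left(-77 + \sqrt{99}\right)^{2}} = \frac{77869}{\left(-77 + 3 \sqrt{11}\right)^{2}}$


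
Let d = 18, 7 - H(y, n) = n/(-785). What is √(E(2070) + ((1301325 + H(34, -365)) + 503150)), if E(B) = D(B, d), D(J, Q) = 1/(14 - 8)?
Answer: √1601232100746/942 ≈ 1343.3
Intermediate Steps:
H(y, n) = 7 + n/785 (H(y, n) = 7 - n/(-785) = 7 - n*(-1)/785 = 7 - (-1)*n/785 = 7 + n/785)
D(J, Q) = ⅙ (D(J, Q) = 1/6 = ⅙)
E(B) = ⅙
√(E(2070) + ((1301325 + H(34, -365)) + 503150)) = √(⅙ + ((1301325 + (7 + (1/785)*(-365))) + 503150)) = √(⅙ + ((1301325 + (7 - 73/157)) + 503150)) = √(⅙ + ((1301325 + 1026/157) + 503150)) = √(⅙ + (204309051/157 + 503150)) = √(⅙ + 283303601/157) = √(1699821763/942) = √1601232100746/942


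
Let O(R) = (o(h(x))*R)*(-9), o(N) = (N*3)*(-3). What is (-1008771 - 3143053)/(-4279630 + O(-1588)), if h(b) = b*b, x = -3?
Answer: 2075912/2718641 ≈ 0.76358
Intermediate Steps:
h(b) = b²
o(N) = -9*N (o(N) = (3*N)*(-3) = -9*N)
O(R) = 729*R (O(R) = ((-9*(-3)²)*R)*(-9) = ((-9*9)*R)*(-9) = -81*R*(-9) = 729*R)
(-1008771 - 3143053)/(-4279630 + O(-1588)) = (-1008771 - 3143053)/(-4279630 + 729*(-1588)) = -4151824/(-4279630 - 1157652) = -4151824/(-5437282) = -4151824*(-1/5437282) = 2075912/2718641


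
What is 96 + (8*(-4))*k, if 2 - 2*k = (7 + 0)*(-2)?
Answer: -160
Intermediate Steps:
k = 8 (k = 1 - (7 + 0)*(-2)/2 = 1 - 7*(-2)/2 = 1 - ½*(-14) = 1 + 7 = 8)
96 + (8*(-4))*k = 96 + (8*(-4))*8 = 96 - 32*8 = 96 - 256 = -160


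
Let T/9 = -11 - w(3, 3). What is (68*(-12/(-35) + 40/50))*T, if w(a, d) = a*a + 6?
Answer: -127296/7 ≈ -18185.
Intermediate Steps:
w(a, d) = 6 + a² (w(a, d) = a² + 6 = 6 + a²)
T = -234 (T = 9*(-11 - (6 + 3²)) = 9*(-11 - (6 + 9)) = 9*(-11 - 1*15) = 9*(-11 - 15) = 9*(-26) = -234)
(68*(-12/(-35) + 40/50))*T = (68*(-12/(-35) + 40/50))*(-234) = (68*(-12*(-1/35) + 40*(1/50)))*(-234) = (68*(12/35 + ⅘))*(-234) = (68*(8/7))*(-234) = (544/7)*(-234) = -127296/7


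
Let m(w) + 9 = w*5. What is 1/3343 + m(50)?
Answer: 805664/3343 ≈ 241.00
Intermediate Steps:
m(w) = -9 + 5*w (m(w) = -9 + w*5 = -9 + 5*w)
1/3343 + m(50) = 1/3343 + (-9 + 5*50) = 1/3343 + (-9 + 250) = 1/3343 + 241 = 805664/3343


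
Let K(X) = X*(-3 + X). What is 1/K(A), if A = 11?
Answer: 1/88 ≈ 0.011364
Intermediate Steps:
1/K(A) = 1/(11*(-3 + 11)) = 1/(11*8) = 1/88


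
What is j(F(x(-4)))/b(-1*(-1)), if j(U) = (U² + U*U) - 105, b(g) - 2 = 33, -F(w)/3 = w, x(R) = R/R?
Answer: -87/35 ≈ -2.4857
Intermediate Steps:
x(R) = 1
F(w) = -3*w
b(g) = 35 (b(g) = 2 + 33 = 35)
j(U) = -105 + 2*U² (j(U) = (U² + U²) - 105 = 2*U² - 105 = -105 + 2*U²)
j(F(x(-4)))/b(-1*(-1)) = (-105 + 2*(-3*1)²)/35 = (-105 + 2*(-3)²)*(1/35) = (-105 + 2*9)*(1/35) = (-105 + 18)*(1/35) = -87*1/35 = -87/35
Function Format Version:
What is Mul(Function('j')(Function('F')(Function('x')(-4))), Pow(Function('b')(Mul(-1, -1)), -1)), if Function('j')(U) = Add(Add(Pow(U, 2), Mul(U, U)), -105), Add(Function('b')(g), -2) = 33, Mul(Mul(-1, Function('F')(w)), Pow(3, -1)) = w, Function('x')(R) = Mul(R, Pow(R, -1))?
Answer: Rational(-87, 35) ≈ -2.4857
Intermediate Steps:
Function('x')(R) = 1
Function('F')(w) = Mul(-3, w)
Function('b')(g) = 35 (Function('b')(g) = Add(2, 33) = 35)
Function('j')(U) = Add(-105, Mul(2, Pow(U, 2))) (Function('j')(U) = Add(Add(Pow(U, 2), Pow(U, 2)), -105) = Add(Mul(2, Pow(U, 2)), -105) = Add(-105, Mul(2, Pow(U, 2))))
Mul(Function('j')(Function('F')(Function('x')(-4))), Pow(Function('b')(Mul(-1, -1)), -1)) = Mul(Add(-105, Mul(2, Pow(Mul(-3, 1), 2))), Pow(35, -1)) = Mul(Add(-105, Mul(2, Pow(-3, 2))), Rational(1, 35)) = Mul(Add(-105, Mul(2, 9)), Rational(1, 35)) = Mul(Add(-105, 18), Rational(1, 35)) = Mul(-87, Rational(1, 35)) = Rational(-87, 35)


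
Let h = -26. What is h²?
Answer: 676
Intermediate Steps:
h² = (-26)² = 676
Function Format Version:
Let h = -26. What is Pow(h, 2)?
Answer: 676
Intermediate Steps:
Pow(h, 2) = Pow(-26, 2) = 676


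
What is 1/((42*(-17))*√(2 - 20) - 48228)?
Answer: I/(6*(-8038*I + 357*√2)) ≈ -2.0653e-5 + 1.2973e-6*I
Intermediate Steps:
1/((42*(-17))*√(2 - 20) - 48228) = 1/(-2142*I*√2 - 48228) = 1/(-48228 - 2142*I*√2)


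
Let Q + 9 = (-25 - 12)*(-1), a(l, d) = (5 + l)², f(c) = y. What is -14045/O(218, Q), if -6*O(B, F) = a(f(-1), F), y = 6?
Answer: 84270/121 ≈ 696.45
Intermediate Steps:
f(c) = 6
Q = 28 (Q = -9 + (-25 - 12)*(-1) = -9 - 37*(-1) = -9 + 37 = 28)
O(B, F) = -121/6 (O(B, F) = -(5 + 6)²/6 = -⅙*11² = -⅙*121 = -121/6)
-14045/O(218, Q) = -14045/(-121/6) = -14045*(-6/121) = 84270/121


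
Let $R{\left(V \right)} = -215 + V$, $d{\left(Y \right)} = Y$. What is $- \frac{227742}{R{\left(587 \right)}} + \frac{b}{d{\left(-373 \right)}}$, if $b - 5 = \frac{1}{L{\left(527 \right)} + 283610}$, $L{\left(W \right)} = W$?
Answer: $- \frac{4022888647189}{6570952262} \approx -612.22$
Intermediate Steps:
$b = \frac{1420686}{284137}$ ($b = 5 + \frac{1}{527 + 283610} = 5 + \frac{1}{284137} = \frac{1420686}{284137} \approx 5.0$)
$- \frac{227742}{R{\left(587 \right)}} + \frac{b}{d{\left(-373 \right)}} = - \frac{227742}{-215 + 587} + \frac{1420686}{284137 \left(-373\right)} = - \frac{227742}{372} + \frac{1420686}{284137} \left(- \frac{1}{373}\right) = \left(-227742\right) \frac{1}{372} - \frac{1420686}{105983101} = - \frac{37957}{62} - \frac{1420686}{105983101} = - \frac{4022888647189}{6570952262}$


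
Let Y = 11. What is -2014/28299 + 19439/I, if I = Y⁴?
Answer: 520617287/414325659 ≈ 1.2565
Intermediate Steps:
I = 14641 (I = 11⁴ = 14641)
-2014/28299 + 19439/I = -2014/28299 + 19439/14641 = 520617287/414325659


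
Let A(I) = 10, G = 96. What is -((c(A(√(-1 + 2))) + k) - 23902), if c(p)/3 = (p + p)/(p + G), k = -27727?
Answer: 2736307/53 ≈ 51628.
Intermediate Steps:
c(p) = 6*p/(96 + p) (c(p) = 3*((p + p)/(p + 96)) = 3*((2*p)/(96 + p)) = 3*(2*p/(96 + p)) = 6*p/(96 + p))
-((c(A(√(-1 + 2))) + k) - 23902) = -((6*10/(96 + 10) - 27727) - 23902) = -((6*10/106 - 27727) - 23902) = -((6*10*(1/106) - 27727) - 23902) = -((30/53 - 27727) - 23902) = -(-1469501/53 - 23902) = -1*(-2736307/53) = 2736307/53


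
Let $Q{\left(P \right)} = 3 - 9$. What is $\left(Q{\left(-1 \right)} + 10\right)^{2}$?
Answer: $16$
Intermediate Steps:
$Q{\left(P \right)} = -6$
$\left(Q{\left(-1 \right)} + 10\right)^{2} = \left(-6 + 10\right)^{2} = 4^{2} = 16$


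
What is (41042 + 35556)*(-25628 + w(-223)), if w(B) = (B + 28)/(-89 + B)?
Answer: -7852022681/4 ≈ -1.9630e+9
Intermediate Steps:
w(B) = (28 + B)/(-89 + B)
(41042 + 35556)*(-25628 + w(-223)) = (41042 + 35556)*(-25628 + (28 - 223)/(-89 - 223)) = 76598*(-25628 - 195/(-312)) = 76598*(-25628 - 1/312*(-195)) = 76598*(-25628 + 5/8) = 76598*(-205019/8) = -7852022681/4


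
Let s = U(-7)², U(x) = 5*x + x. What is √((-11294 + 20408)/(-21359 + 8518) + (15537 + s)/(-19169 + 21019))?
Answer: 3*√21676024382266/4751170 ≈ 2.9398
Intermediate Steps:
U(x) = 6*x
s = 1764 (s = (6*(-7))² = (-42)² = 1764)
√((-11294 + 20408)/(-21359 + 8518) + (15537 + s)/(-19169 + 21019)) = √((-11294 + 20408)/(-21359 + 8518) + (15537 + 1764)/(-19169 + 21019)) = √(9114/(-12841) + 17301/1850) = √(9114*(-1/12841) + 17301*(1/1850)) = √(-9114/12841 + 17301/1850) = √(205301241/23755850) = 3*√21676024382266/4751170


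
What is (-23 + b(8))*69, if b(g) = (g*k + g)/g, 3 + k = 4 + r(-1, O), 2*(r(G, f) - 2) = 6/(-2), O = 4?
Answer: -2829/2 ≈ -1414.5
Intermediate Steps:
r(G, f) = ½ (r(G, f) = 2 + (6/(-2))/2 = 2 + (6*(-½))/2 = 2 + (½)*(-3) = 2 - 3/2 = ½)
k = 3/2 (k = -3 + (4 + ½) = -3 + 9/2 = 3/2 ≈ 1.5000)
b(g) = 5/2 (b(g) = (g*(3/2) + g)/g = (3*g/2 + g)/g = (5*g/2)/g = 5/2)
(-23 + b(8))*69 = (-23 + 5/2)*69 = -41/2*69 = -2829/2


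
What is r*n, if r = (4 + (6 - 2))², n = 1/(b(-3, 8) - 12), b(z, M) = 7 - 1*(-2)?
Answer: -64/3 ≈ -21.333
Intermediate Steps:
b(z, M) = 9 (b(z, M) = 7 + 2 = 9)
n = -⅓ (n = 1/(9 - 12) = 1/(-3) = -⅓ ≈ -0.33333)
r = 64 (r = (4 + 4)² = 8² = 64)
r*n = 64*(-⅓) = -64/3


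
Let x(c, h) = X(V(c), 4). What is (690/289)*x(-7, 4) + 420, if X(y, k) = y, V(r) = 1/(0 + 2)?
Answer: 121725/289 ≈ 421.19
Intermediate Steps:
V(r) = ½ (V(r) = 1/2 = ½)
x(c, h) = ½
(690/289)*x(-7, 4) + 420 = (690/289)*(½) + 420 = 345/289 + 420 = 121725/289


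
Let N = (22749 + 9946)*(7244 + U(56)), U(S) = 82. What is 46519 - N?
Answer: -239477051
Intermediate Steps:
N = 239523570 (N = (22749 + 9946)*(7244 + 82) = 32695*7326 = 239523570)
46519 - N = 46519 - 1*239523570 = 46519 - 239523570 = -239477051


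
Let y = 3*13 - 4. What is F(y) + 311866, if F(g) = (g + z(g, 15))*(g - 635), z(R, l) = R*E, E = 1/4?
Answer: 285616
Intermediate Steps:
E = 1/4 ≈ 0.25000
z(R, l) = R/4 (z(R, l) = R*(1/4) = R/4)
y = 35 (y = 39 - 4 = 35)
F(g) = 5*g*(-635 + g)/4 (F(g) = (g + g/4)*(g - 635) = (5*g/4)*(-635 + g) = 5*g*(-635 + g)/4)
F(y) + 311866 = (5/4)*35*(-635 + 35) + 311866 = (5/4)*35*(-600) + 311866 = -26250 + 311866 = 285616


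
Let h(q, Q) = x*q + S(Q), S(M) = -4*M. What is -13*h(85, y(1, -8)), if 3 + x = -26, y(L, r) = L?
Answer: 32097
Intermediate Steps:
x = -29 (x = -3 - 26 = -29)
h(q, Q) = -29*q - 4*Q
-13*h(85, y(1, -8)) = -13*(-29*85 - 4*1) = -13*(-2465 - 4) = -13*(-2469) = 32097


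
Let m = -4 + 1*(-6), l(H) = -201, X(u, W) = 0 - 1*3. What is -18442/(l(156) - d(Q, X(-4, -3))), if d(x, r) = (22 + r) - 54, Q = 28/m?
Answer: 9221/83 ≈ 111.10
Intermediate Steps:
X(u, W) = -3 (X(u, W) = 0 - 3 = -3)
m = -10 (m = -4 - 6 = -10)
Q = -14/5 (Q = 28/(-10) = 28*(-⅒) = -14/5 ≈ -2.8000)
d(x, r) = -32 + r
-18442/(l(156) - d(Q, X(-4, -3))) = -18442/(-201 - (-32 - 3)) = -18442/(-201 - 1*(-35)) = -18442/(-201 + 35) = -18442/(-166) = -18442*(-1/166) = 9221/83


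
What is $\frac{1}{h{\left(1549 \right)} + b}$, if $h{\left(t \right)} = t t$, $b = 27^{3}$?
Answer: $\frac{1}{2419084} \approx 4.1338 \cdot 10^{-7}$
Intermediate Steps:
$b = 19683$
$h{\left(t \right)} = t^{2}$
$\frac{1}{h{\left(1549 \right)} + b} = \frac{1}{1549^{2} + 19683} = \frac{1}{2399401 + 19683} = \frac{1}{2419084}$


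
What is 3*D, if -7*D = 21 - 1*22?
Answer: 3/7 ≈ 0.42857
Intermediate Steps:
D = ⅐ (D = -(21 - 1*22)/7 = -(21 - 22)/7 = -⅐*(-1) = ⅐ ≈ 0.14286)
3*D = 3*(⅐) = 3/7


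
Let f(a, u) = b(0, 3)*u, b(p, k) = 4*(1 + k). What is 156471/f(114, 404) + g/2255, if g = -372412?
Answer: -2054429063/14576320 ≈ -140.94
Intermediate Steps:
b(p, k) = 4 + 4*k
f(a, u) = 16*u (f(a, u) = (4 + 4*3)*u = (4 + 12)*u = 16*u)
156471/f(114, 404) + g/2255 = 156471/((16*404)) - 372412/2255 = 156471/6464 - 372412*1/2255 = 156471*(1/6464) - 372412/2255 = 156471/6464 - 372412/2255 = -2054429063/14576320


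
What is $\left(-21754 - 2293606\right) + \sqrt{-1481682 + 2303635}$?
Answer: $-2315360 + 11 \sqrt{6793} \approx -2.3145 \cdot 10^{6}$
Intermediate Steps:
$\left(-21754 - 2293606\right) + \sqrt{-1481682 + 2303635} = -2315360 + \sqrt{821953} = -2315360 + 11 \sqrt{6793}$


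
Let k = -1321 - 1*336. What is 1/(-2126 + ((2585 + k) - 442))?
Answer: -1/1640 ≈ -0.00060976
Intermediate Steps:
k = -1657 (k = -1321 - 336 = -1657)
1/(-2126 + ((2585 + k) - 442)) = 1/(-2126 + ((2585 - 1657) - 442)) = 1/(-2126 + (928 - 442)) = 1/(-2126 + 486) = 1/(-1640) = -1/1640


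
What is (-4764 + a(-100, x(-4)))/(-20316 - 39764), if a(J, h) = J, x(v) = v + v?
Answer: 304/3755 ≈ 0.080959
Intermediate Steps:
x(v) = 2*v
(-4764 + a(-100, x(-4)))/(-20316 - 39764) = (-4764 - 100)/(-20316 - 39764) = -4864/(-60080) = -4864*(-1/60080) = 304/3755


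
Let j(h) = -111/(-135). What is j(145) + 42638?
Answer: 1918747/45 ≈ 42639.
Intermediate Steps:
j(h) = 37/45 (j(h) = -111*(-1/135) = 37/45)
j(145) + 42638 = 37/45 + 42638 = 1918747/45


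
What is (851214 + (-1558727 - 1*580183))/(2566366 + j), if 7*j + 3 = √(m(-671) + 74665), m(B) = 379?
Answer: -161930235362448/322725379989437 + 18027744*√18761/322725379989437 ≈ -0.50175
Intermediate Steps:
j = -3/7 + 2*√18761/7 (j = -3/7 + √(379 + 74665)/7 = -3/7 + √75044/7 = -3/7 + (2*√18761)/7 = -3/7 + 2*√18761/7 ≈ 38.706)
(851214 + (-1558727 - 1*580183))/(2566366 + j) = (851214 + (-1558727 - 1*580183))/(2566366 + (-3/7 + 2*√18761/7)) = (851214 + (-1558727 - 580183))/(17964559/7 + 2*√18761/7) = (851214 - 2138910)/(17964559/7 + 2*√18761/7) = -1287696/(17964559/7 + 2*√18761/7)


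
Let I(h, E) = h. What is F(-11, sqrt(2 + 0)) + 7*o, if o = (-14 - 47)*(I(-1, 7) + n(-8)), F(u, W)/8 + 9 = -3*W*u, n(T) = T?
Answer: 3771 + 264*sqrt(2) ≈ 4144.4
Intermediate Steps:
F(u, W) = -72 - 24*W*u (F(u, W) = -72 + 8*(-3*W*u) = -72 - 24*W*u)
o = 549 (o = (-14 - 47)*(-1 - 8) = -61*(-9) = 549)
F(-11, sqrt(2 + 0)) + 7*o = (-72 - 24*sqrt(2 + 0)*(-11)) + 7*549 = (-72 - 24*sqrt(2)*(-11)) + 3843 = (-72 + 264*sqrt(2)) + 3843 = 3771 + 264*sqrt(2)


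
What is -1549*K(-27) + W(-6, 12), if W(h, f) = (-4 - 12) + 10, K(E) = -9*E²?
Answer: 10162983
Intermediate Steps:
W(h, f) = -6 (W(h, f) = -16 + 10 = -6)
-1549*K(-27) + W(-6, 12) = -(-13941)*(-27)² - 6 = -(-13941)*729 - 6 = -1549*(-6561) - 6 = 10162989 - 6 = 10162983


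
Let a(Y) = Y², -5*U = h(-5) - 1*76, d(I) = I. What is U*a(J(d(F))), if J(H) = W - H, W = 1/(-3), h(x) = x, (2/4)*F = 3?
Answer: 3249/5 ≈ 649.80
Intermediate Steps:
F = 6 (F = 2*3 = 6)
W = -⅓ ≈ -0.33333
J(H) = -⅓ - H
U = 81/5 (U = -(-5 - 1*76)/5 = -(-5 - 76)/5 = -⅕*(-81) = 81/5 ≈ 16.200)
U*a(J(d(F))) = 81*(-⅓ - 1*6)²/5 = 81*(-⅓ - 6)²/5 = 81*(-19/3)²/5 = (81/5)*(361/9) = 3249/5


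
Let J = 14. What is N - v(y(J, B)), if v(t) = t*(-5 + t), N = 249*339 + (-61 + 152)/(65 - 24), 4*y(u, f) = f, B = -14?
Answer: 13838889/164 ≈ 84384.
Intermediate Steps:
y(u, f) = f/4
N = 3460942/41 (N = 84411 + 91/41 = 3460942/41 ≈ 84413.)
N - v(y(J, B)) = 3460942/41 - (¼)*(-14)*(-5 + (¼)*(-14)) = 3460942/41 - (-7)*(-5 - 7/2)/2 = 3460942/41 - (-7)*(-17)/(2*2) = 3460942/41 - 1*119/4 = 3460942/41 - 119/4 = 13838889/164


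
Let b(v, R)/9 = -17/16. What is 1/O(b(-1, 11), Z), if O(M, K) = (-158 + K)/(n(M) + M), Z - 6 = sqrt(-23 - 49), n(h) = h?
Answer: 2907/23176 + 459*I*sqrt(2)/92704 ≈ 0.12543 + 0.0070021*I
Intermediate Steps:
b(v, R) = -153/16 (b(v, R) = 9*(-17/16) = -153/16)
Z = 6 + 6*I*sqrt(2) (Z = 6 + sqrt(-23 - 49) = 6 + sqrt(-72) = 6 + 6*I*sqrt(2) ≈ 6.0 + 8.4853*I)
O(M, K) = (-158 + K)/(2*M) (O(M, K) = (-158 + K)/(M + M) = (-158 + K)/((2*M)) = (-158 + K)*(1/(2*M)) = (-158 + K)/(2*M))
1/O(b(-1, 11), Z) = 1/((-158 + (6 + 6*I*sqrt(2)))/(2*(-153/16))) = 1/((1/2)*(-16/153)*(-152 + 6*I*sqrt(2))) = 1/(1216/153 - 16*I*sqrt(2)/51)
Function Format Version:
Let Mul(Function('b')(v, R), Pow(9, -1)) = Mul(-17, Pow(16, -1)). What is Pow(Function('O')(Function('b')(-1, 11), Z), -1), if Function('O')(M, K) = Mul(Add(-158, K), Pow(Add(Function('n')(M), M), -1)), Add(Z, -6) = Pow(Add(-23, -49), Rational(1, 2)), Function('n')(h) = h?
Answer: Add(Rational(2907, 23176), Mul(Rational(459, 92704), I, Pow(2, Rational(1, 2)))) ≈ Add(0.12543, Mul(0.0070021, I))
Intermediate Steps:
Function('b')(v, R) = Rational(-153, 16) (Function('b')(v, R) = Mul(9, Mul(-17, Pow(16, -1))) = Mul(9, Mul(-17, Rational(1, 16))) = Mul(9, Rational(-17, 16)) = Rational(-153, 16))
Z = Add(6, Mul(6, I, Pow(2, Rational(1, 2)))) (Z = Add(6, Pow(Add(-23, -49), Rational(1, 2))) = Add(6, Pow(-72, Rational(1, 2))) = Add(6, Mul(6, I, Pow(2, Rational(1, 2)))) ≈ Add(6.0000, Mul(8.4853, I)))
Function('O')(M, K) = Mul(Rational(1, 2), Pow(M, -1), Add(-158, K)) (Function('O')(M, K) = Mul(Add(-158, K), Pow(Add(M, M), -1)) = Mul(Add(-158, K), Pow(Mul(2, M), -1)) = Mul(Add(-158, K), Mul(Rational(1, 2), Pow(M, -1))) = Mul(Rational(1, 2), Pow(M, -1), Add(-158, K)))
Pow(Function('O')(Function('b')(-1, 11), Z), -1) = Pow(Mul(Rational(1, 2), Pow(Rational(-153, 16), -1), Add(-158, Add(6, Mul(6, I, Pow(2, Rational(1, 2)))))), -1) = Pow(Mul(Rational(1, 2), Rational(-16, 153), Add(-152, Mul(6, I, Pow(2, Rational(1, 2))))), -1) = Pow(Add(Rational(1216, 153), Mul(Rational(-16, 51), I, Pow(2, Rational(1, 2)))), -1)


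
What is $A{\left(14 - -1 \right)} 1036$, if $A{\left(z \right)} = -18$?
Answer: $-18648$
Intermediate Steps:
$A{\left(14 - -1 \right)} 1036 = \left(-18\right) 1036 = -18648$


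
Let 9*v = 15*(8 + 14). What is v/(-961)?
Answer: -110/2883 ≈ -0.038155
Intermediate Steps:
v = 110/3 (v = (15*(8 + 14))/9 = (15*22)/9 = (⅑)*330 = 110/3 ≈ 36.667)
v/(-961) = (110/3)/(-961) = (110/3)*(-1/961) = -110/2883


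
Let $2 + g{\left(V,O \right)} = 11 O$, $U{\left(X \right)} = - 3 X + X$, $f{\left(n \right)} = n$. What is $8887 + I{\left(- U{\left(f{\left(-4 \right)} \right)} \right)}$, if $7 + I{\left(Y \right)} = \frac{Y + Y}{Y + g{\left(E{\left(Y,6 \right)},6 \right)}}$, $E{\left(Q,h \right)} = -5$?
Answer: $\frac{62158}{7} \approx 8879.7$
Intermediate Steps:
$U{\left(X \right)} = - 2 X$
$g{\left(V,O \right)} = -2 + 11 O$
$I{\left(Y \right)} = -7 + \frac{2 Y}{64 + Y}$ ($I{\left(Y \right)} = -7 + \frac{Y + Y}{Y + \left(-2 + 11 \cdot 6\right)} = -7 + \frac{2 Y}{Y + \left(-2 + 66\right)} = -7 + \frac{2 Y}{Y + 64} = -7 + \frac{2 Y}{64 + Y}$)
$8887 + I{\left(- U{\left(f{\left(-4 \right)} \right)} \right)} = 8887 + \frac{-448 - 5 \left(- \left(-2\right) \left(-4\right)\right)}{64 - \left(-2\right) \left(-4\right)} = 8887 + \frac{-448 - 5 \left(\left(-1\right) 8\right)}{64 - 8} = 8887 + \frac{-448 - -40}{64 - 8} = 8887 + \frac{-448 + 40}{56} = 8887 + \frac{1}{56} \left(-408\right) = 8887 - \frac{51}{7} = \frac{62158}{7}$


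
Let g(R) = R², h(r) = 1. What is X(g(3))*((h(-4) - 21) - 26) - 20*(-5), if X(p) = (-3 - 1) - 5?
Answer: 514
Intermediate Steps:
X(p) = -9 (X(p) = -4 - 5 = -9)
X(g(3))*((h(-4) - 21) - 26) - 20*(-5) = -9*((1 - 21) - 26) - 20*(-5) = -9*(-20 - 26) + 100 = -9*(-46) + 100 = 414 + 100 = 514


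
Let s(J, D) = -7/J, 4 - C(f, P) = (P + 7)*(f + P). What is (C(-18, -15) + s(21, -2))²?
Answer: 609961/9 ≈ 67774.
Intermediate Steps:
C(f, P) = 4 - (7 + P)*(P + f) (C(f, P) = 4 - (P + 7)*(f + P) = 4 - (7 + P)*(P + f))
(C(-18, -15) + s(21, -2))² = ((4 - 1*(-15)² - 7*(-15) - 7*(-18) - 1*(-15)*(-18)) - 7/21)² = ((4 - 1*225 + 105 + 126 - 270) - 7*1/21)² = ((4 - 225 + 105 + 126 - 270) - ⅓)² = (-260 - ⅓)² = (-781/3)² = 609961/9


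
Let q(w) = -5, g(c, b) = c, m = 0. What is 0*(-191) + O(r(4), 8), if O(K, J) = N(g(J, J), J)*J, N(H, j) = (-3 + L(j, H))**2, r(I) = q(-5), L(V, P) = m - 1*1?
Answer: 128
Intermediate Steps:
L(V, P) = -1 (L(V, P) = 0 - 1*1 = 0 - 1 = -1)
r(I) = -5
N(H, j) = 16 (N(H, j) = (-3 - 1)**2 = (-4)**2 = 16)
O(K, J) = 16*J
0*(-191) + O(r(4), 8) = 0*(-191) + 16*8 = 0 + 128 = 128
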